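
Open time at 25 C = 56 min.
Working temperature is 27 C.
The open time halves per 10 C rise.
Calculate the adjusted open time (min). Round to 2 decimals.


factor = 2^((27 - 25) / 10) = 1.1487
ot = 56 / 1.1487 = 48.75 min

48.75


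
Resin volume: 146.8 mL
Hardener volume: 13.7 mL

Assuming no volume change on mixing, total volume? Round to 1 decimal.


V_total = 146.8 + 13.7 = 160.5 mL

160.5


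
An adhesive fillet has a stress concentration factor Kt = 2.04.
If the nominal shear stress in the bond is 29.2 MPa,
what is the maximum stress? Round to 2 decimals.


Max stress = 29.2 * 2.04 = 59.57 MPa

59.57


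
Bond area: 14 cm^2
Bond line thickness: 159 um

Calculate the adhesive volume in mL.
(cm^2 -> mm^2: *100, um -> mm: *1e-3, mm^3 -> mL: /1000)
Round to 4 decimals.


V = 14*100 * 159*1e-3 / 1000
= 0.2226 mL

0.2226


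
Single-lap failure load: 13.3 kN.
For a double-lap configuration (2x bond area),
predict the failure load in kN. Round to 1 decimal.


Failure load = 13.3 * 2 = 26.6 kN

26.6


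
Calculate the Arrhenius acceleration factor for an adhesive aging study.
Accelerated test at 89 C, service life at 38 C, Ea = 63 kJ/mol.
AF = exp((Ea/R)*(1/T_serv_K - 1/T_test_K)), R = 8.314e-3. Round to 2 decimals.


T_test = 362.15 K, T_serv = 311.15 K
Ea/R = 63 / 0.008314 = 7577.58
AF = exp(7577.58 * (1/311.15 - 1/362.15))
= 30.86

30.86


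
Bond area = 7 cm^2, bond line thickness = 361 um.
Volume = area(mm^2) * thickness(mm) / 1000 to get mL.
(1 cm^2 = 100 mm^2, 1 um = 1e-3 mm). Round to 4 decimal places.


area_mm2 = 7 * 100 = 700
blt_mm = 361 * 1e-3 = 0.361
vol_mm3 = 700 * 0.361 = 252.7
vol_mL = 252.7 / 1000 = 0.2527 mL

0.2527


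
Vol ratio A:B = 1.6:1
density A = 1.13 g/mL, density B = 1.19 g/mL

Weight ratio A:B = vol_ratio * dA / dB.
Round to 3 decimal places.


Weight ratio = 1.6 * 1.13 / 1.19
= 1.519

1.519


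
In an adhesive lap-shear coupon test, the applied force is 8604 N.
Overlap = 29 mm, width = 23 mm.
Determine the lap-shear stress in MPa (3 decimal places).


stress = F / (overlap * width)
= 8604 / (29 * 23)
= 12.900 MPa

12.900


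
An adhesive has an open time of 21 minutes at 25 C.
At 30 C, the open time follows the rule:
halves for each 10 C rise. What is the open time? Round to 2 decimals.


Factor = 2^((30-25)/10) = 1.4142
Open time = 21 / 1.4142 = 14.85 min

14.85


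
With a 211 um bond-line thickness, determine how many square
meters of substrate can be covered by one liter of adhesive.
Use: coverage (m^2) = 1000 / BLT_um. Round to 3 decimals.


Coverage = 1000 / 211 = 4.739 m^2

4.739


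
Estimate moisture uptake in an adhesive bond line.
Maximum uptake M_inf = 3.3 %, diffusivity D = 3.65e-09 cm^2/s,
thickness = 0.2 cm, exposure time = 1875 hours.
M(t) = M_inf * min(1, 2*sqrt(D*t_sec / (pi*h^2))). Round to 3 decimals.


Convert time: 1875 h = 6750000 s
ratio = min(1, 2*sqrt(3.65e-09*6750000/(pi*0.2^2)))
= 0.885571
M(t) = 3.3 * 0.885571 = 2.922%

2.922


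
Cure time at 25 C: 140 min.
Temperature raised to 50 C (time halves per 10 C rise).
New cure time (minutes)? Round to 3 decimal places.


Acceleration factor = 2^(25/10) = 5.6569
New time = 140 / 5.6569 = 24.749 min

24.749


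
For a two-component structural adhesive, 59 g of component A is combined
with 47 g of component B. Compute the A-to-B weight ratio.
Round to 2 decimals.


Weight ratio A:B = 59 / 47
= 1.26

1.26


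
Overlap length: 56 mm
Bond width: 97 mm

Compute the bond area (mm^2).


Bond area = 56 * 97 = 5432 mm^2

5432


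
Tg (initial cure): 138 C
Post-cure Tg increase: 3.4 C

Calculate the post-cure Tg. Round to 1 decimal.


Post-cure Tg = 138 + 3.4 = 141.4 C

141.4


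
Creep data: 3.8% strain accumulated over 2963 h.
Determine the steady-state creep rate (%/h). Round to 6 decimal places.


Rate = 3.8 / 2963 = 0.001282 %/h

0.001282


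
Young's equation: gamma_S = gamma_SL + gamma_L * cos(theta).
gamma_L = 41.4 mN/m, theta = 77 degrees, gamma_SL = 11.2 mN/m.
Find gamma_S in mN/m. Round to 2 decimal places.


cos(77 deg) = 0.224951
gamma_S = 11.2 + 41.4 * 0.224951
= 20.51 mN/m

20.51


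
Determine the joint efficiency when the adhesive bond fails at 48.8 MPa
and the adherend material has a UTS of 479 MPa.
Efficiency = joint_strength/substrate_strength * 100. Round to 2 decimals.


Joint efficiency = 48.8 / 479 * 100
= 10.19%

10.19


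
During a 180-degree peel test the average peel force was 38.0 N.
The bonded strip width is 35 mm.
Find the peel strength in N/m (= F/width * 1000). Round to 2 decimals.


Peel strength = F/width * 1000
= 38.0 / 35 * 1000
= 1085.71 N/m

1085.71


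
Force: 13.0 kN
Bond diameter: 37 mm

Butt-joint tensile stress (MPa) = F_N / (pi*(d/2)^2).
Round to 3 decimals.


F_N = 13.0 * 1000 = 13000.0 N
A = pi*(18.5)^2 = 1075.2101 mm^2
stress = 13000.0 / 1075.2101 = 12.091 MPa

12.091


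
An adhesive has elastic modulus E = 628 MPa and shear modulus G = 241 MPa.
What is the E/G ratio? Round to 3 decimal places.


E/G = 628 / 241 = 2.606

2.606


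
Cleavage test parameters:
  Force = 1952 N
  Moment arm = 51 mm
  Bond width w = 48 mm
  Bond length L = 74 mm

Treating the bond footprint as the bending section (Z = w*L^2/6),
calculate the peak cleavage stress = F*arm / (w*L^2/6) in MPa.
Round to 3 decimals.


M = 1952 * 51 = 99552 N*mm
Z = 48 * 74^2 / 6 = 262848 / 6 mm^3
sigma = M / Z = 6 * 99552 / 262848 = 597312 / 262848
= 2.272 MPa

2.272


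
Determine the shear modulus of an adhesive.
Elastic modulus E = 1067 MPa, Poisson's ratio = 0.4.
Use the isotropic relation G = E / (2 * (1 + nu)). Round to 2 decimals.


G = 1067 / (2*(1+0.4)) = 1067 / 2.80
= 381.07 MPa

381.07


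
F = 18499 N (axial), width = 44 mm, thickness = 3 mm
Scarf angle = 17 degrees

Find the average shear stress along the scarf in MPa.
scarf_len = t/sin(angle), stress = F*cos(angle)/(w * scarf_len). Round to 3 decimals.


scarf_len = 3/sin(17 deg) = 10.2609
cos(17 deg) = 0.956305
stress = 18499*0.956305/(44*10.2609) = 39.184 MPa

39.184


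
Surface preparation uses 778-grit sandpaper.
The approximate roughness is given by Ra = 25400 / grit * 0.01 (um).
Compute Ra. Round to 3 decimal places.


Ra = 25400 / 778 * 0.01
= 254 / 778
= 0.326 um

0.326


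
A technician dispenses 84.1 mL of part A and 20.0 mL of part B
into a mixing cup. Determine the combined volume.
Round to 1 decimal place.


Combined volume = 84.1 + 20.0
= 104.1 mL

104.1


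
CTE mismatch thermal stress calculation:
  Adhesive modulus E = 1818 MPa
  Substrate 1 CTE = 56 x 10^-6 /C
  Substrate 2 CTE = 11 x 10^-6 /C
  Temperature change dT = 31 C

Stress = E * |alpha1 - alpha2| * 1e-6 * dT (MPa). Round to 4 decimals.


delta_alpha = |56 - 11| = 45 x 10^-6/C
Stress = 1818 * 45e-6 * 31
= 2.5361 MPa

2.5361


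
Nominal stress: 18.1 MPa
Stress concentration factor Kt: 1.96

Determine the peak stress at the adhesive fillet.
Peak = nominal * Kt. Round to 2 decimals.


Peak stress = 18.1 * 1.96
= 35.48 MPa

35.48


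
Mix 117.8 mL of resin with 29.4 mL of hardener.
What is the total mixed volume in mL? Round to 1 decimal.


Total = 117.8 + 29.4 = 147.2 mL

147.2


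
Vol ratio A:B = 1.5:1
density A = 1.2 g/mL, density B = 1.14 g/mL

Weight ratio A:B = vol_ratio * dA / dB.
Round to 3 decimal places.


Weight ratio = 1.5 * 1.2 / 1.14
= 1.579

1.579


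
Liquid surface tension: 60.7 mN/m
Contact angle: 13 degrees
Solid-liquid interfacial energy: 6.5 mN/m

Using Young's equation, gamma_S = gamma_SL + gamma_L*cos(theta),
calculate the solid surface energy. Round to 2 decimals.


gamma_S = 6.5 + 60.7 * cos(13)
= 65.64 mN/m

65.64


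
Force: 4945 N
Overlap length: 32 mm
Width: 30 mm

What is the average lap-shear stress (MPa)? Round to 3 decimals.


Average shear stress = F / (overlap * width)
= 4945 / (32 * 30)
= 5.151 MPa

5.151


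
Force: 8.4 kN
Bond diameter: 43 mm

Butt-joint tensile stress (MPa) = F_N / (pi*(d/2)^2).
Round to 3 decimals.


F_N = 8.4 * 1000 = 8400.0 N
A = pi*(21.5)^2 = 1452.2012 mm^2
stress = 8400.0 / 1452.2012 = 5.784 MPa

5.784


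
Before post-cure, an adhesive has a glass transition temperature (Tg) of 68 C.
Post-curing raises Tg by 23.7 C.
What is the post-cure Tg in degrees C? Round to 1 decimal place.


Tg_post = Tg_base + delta_Tg
= 68 + 23.7
= 91.7 C

91.7


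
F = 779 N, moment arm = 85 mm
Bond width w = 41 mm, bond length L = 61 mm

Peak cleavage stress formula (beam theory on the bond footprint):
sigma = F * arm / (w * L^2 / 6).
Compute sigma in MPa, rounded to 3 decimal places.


sigma = (779 * 85) / (41 * 3721 / 6)
= 66215 * 6 / 152561
= 397290 / 152561
= 2.604 MPa

2.604


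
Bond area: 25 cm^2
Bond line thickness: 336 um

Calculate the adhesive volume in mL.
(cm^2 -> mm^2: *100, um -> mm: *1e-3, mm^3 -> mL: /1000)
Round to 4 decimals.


V = 25*100 * 336*1e-3 / 1000
= 0.8400 mL

0.8400


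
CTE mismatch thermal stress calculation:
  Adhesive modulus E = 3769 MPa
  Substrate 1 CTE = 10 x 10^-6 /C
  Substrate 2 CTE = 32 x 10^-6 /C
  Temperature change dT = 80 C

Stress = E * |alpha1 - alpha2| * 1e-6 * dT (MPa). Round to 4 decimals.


delta_alpha = |10 - 32| = 22 x 10^-6/C
Stress = 3769 * 22e-6 * 80
= 6.6334 MPa

6.6334


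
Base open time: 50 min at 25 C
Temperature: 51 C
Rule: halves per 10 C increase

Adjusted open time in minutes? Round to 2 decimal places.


Acceleration = 2^((51-25)/10) = 6.0629
Open time = 50 / 6.0629 = 8.25 min

8.25


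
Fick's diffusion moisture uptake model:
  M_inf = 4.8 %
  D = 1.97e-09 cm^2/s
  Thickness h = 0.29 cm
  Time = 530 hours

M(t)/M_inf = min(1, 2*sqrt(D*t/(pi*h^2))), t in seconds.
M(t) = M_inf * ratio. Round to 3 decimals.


t_sec = 530 * 3600 = 1908000
ratio = 2*sqrt(1.97e-09*1908000/(pi*0.29^2))
= min(1, 0.238550)
= 0.238550
M(t) = 4.8 * 0.238550 = 1.145 %

1.145


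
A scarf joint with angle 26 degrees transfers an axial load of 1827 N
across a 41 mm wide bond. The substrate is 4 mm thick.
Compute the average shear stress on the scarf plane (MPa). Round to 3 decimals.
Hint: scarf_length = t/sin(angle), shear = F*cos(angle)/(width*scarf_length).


scarf_length = 4 / sin(26 deg) = 9.1247 mm
cos(26 deg) = 0.898794
shear stress = 1827 * 0.898794 / (41 * 9.1247)
= 4.389 MPa

4.389


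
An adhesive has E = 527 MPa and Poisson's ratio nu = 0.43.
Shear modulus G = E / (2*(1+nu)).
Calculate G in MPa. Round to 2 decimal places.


G = 527 / (2*(1+0.43))
= 527 / 2.86
= 184.27 MPa

184.27


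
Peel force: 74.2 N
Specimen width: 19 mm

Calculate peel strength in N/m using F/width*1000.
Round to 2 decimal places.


Peel strength = 74.2 / 19 * 1000 = 3905.26 N/m

3905.26


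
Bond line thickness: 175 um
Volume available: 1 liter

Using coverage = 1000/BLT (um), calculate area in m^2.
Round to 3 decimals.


1 L = 1e6 mm^3, thickness = 175 um = 0.175 mm
Area = 1e6 / 0.175 mm^2 = (1e6 / 0.175) / 1e6 m^2 = 1000 / 175 m^2
= 5.714 m^2

5.714


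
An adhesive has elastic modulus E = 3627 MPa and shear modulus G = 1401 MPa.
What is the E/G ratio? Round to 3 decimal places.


E/G = 3627 / 1401 = 2.589

2.589


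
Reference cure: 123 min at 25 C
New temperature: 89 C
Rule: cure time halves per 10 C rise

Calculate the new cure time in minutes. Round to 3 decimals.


factor = 2^((89-25)/10) = 84.4485
t_new = 123 / 84.4485 = 1.457 min

1.457


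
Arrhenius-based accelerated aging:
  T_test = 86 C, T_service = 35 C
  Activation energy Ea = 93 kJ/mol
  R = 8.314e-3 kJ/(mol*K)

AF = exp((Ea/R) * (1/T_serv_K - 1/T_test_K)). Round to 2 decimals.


T_test_K = 359.15, T_serv_K = 308.15
AF = exp((93/8.314e-3) * (1/308.15 - 1/359.15))
= 173.25

173.25


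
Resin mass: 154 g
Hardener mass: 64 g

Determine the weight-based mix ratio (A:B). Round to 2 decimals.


Ratio = 154 / 64 = 2.41

2.41


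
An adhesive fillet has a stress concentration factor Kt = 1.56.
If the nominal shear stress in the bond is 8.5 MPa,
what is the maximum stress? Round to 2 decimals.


Max stress = 8.5 * 1.56 = 13.26 MPa

13.26


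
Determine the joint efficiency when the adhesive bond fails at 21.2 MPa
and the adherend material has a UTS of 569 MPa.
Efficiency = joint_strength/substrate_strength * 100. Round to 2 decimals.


Joint efficiency = 21.2 / 569 * 100
= 3.73%

3.73


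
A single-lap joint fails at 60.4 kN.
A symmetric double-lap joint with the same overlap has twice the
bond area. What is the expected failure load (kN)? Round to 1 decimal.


Double-lap load = 2 * 60.4 = 120.8 kN

120.8


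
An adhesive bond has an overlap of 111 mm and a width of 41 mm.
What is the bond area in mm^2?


Bond area = overlap * width
= 111 * 41
= 4551 mm^2

4551


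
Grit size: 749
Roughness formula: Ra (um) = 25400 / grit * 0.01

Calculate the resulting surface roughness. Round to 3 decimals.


Ra = 25400 / 749 * 0.01
= 0.339 um

0.339


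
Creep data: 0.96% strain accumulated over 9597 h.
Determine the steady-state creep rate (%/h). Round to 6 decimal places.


Rate = 0.96 / 9597 = 0.000100 %/h

0.000100


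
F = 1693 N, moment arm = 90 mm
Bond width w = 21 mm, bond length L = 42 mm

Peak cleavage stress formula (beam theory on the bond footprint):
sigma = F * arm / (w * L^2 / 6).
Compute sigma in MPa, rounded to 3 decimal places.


sigma = (1693 * 90) / (21 * 1764 / 6)
= 152370 * 6 / 37044
= 914220 / 37044
= 24.679 MPa

24.679


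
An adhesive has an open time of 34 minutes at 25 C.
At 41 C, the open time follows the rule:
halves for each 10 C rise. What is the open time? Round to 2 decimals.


Factor = 2^((41-25)/10) = 3.0314
Open time = 34 / 3.0314 = 11.22 min

11.22


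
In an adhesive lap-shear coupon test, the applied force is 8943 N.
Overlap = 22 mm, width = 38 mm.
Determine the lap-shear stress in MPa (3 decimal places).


stress = F / (overlap * width)
= 8943 / (22 * 38)
= 10.697 MPa

10.697


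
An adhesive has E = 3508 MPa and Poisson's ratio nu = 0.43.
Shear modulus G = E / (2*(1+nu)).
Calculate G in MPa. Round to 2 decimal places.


G = 3508 / (2*(1+0.43))
= 3508 / 2.86
= 1226.57 MPa

1226.57


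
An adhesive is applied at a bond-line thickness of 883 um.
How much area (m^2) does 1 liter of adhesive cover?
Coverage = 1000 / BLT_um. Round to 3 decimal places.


Coverage = 1000 / 883 = 1.133 m^2

1.133


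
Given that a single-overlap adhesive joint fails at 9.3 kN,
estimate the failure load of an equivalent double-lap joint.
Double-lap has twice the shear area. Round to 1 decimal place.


Double-lap factor = 2
Expected load = 9.3 * 2 = 18.6 kN

18.6


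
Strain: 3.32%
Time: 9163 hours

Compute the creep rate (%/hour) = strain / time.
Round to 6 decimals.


Creep rate = 3.32 / 9163
= 0.000362 %/h

0.000362


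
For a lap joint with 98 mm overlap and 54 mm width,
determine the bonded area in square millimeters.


Area = 98 * 54 = 5292 mm^2

5292


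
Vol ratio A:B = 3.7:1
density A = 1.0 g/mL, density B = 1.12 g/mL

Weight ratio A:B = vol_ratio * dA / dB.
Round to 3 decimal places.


Weight ratio = 3.7 * 1.0 / 1.12
= 3.304

3.304


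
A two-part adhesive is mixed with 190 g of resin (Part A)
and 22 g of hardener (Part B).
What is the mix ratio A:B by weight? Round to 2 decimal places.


Mix ratio = mass_A / mass_B
= 190 / 22
= 8.64

8.64


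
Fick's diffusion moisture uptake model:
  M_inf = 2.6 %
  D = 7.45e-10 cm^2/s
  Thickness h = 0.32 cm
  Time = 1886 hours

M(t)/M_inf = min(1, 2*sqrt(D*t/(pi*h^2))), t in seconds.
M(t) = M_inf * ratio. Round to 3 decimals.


t_sec = 1886 * 3600 = 6789600
ratio = 2*sqrt(7.45e-10*6789600/(pi*0.32^2))
= min(1, 0.250787)
= 0.250787
M(t) = 2.6 * 0.250787 = 0.652 %

0.652


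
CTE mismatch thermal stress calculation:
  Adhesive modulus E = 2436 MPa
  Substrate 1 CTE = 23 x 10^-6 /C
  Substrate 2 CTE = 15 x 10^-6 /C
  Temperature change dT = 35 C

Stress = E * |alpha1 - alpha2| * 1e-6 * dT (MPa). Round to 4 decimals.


delta_alpha = |23 - 15| = 8 x 10^-6/C
Stress = 2436 * 8e-6 * 35
= 0.6821 MPa

0.6821


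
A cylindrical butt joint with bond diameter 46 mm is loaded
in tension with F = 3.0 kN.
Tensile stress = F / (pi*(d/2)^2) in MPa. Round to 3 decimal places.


Area = pi * (46/2)^2 = 1661.9025 mm^2
Stress = 3.0*1000 / 1661.9025
= 1.805 MPa

1.805


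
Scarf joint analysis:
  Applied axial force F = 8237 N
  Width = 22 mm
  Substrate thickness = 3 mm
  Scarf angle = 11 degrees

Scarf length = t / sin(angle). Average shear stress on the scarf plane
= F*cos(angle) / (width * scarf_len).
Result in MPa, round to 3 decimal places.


Scarf length = 3 / sin(11 deg) = 15.7225 mm
cos(11 deg) = 0.981627
Shear = 8237 * 0.981627 / (22 * 15.7225)
= 23.376 MPa

23.376


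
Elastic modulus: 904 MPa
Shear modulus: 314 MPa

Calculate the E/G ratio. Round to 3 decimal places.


E / G = 904 / 314 = 2.879

2.879


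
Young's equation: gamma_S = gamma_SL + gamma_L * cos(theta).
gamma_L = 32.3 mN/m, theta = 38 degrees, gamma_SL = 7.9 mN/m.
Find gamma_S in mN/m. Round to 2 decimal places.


cos(38 deg) = 0.788011
gamma_S = 7.9 + 32.3 * 0.788011
= 33.35 mN/m

33.35


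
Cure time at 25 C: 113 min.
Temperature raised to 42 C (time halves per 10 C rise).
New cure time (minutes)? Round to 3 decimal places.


Acceleration factor = 2^(17/10) = 3.2490
New time = 113 / 3.2490 = 34.780 min

34.780


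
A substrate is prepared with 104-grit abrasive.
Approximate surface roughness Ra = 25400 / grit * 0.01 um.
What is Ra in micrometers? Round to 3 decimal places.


Ra = 25400 / 104 * 0.01 = 2.442 um

2.442


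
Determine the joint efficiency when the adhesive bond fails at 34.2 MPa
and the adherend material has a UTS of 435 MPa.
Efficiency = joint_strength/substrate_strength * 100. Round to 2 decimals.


Joint efficiency = 34.2 / 435 * 100
= 7.86%

7.86


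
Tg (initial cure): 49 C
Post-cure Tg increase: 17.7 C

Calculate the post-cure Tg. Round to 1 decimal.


Post-cure Tg = 49 + 17.7 = 66.7 C

66.7


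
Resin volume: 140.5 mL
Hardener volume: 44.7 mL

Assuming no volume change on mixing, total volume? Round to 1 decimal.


V_total = 140.5 + 44.7 = 185.2 mL

185.2


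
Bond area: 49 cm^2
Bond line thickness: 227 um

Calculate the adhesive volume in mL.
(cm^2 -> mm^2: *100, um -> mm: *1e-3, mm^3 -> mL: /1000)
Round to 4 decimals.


V = 49*100 * 227*1e-3 / 1000
= 1.1123 mL

1.1123


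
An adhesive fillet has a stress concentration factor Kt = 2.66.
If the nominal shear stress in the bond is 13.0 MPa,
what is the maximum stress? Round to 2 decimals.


Max stress = 13.0 * 2.66 = 34.58 MPa

34.58


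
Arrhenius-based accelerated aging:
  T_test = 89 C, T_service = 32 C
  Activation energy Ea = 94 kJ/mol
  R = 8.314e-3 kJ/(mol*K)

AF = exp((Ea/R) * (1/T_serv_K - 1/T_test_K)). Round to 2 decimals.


T_test_K = 362.15, T_serv_K = 305.15
AF = exp((94/8.314e-3) * (1/305.15 - 1/362.15))
= 340.92

340.92


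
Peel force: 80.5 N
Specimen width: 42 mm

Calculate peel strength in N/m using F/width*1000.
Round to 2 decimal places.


Peel strength = 80.5 / 42 * 1000 = 1916.67 N/m

1916.67


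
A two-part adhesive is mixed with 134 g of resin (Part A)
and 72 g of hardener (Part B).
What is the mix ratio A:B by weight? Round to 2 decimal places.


Mix ratio = mass_A / mass_B
= 134 / 72
= 1.86

1.86


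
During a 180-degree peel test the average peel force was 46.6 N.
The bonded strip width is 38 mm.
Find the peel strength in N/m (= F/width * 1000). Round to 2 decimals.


Peel strength = F/width * 1000
= 46.6 / 38 * 1000
= 1226.32 N/m

1226.32


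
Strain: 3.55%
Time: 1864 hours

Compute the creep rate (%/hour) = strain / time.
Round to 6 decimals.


Creep rate = 3.55 / 1864
= 0.001905 %/h

0.001905


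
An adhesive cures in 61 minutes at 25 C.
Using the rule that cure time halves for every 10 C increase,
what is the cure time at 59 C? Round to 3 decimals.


Factor = 2^((59 - 25) / 10) = 10.5561
Cure time = 61 / 10.5561
= 5.779 minutes

5.779


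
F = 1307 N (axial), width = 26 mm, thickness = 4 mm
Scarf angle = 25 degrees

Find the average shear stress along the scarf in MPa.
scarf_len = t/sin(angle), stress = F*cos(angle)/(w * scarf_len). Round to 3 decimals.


scarf_len = 4/sin(25 deg) = 9.4648
cos(25 deg) = 0.906308
stress = 1307*0.906308/(26*9.4648) = 4.814 MPa

4.814


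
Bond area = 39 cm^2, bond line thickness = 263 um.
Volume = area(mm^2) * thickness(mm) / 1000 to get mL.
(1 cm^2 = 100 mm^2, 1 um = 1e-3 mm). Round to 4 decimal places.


area_mm2 = 39 * 100 = 3900
blt_mm = 263 * 1e-3 = 0.263
vol_mm3 = 3900 * 0.263 = 1025.7
vol_mL = 1025.7 / 1000 = 1.0257 mL

1.0257


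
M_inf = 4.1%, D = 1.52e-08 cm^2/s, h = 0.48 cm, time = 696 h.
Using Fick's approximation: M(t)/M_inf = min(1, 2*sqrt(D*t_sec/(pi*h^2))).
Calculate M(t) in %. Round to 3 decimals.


t = 2505600 s
ratio = min(1, 2*sqrt(1.52e-08*2505600/(pi*0.2304)))
= 0.458766
M(t) = 4.1 * 0.458766 = 1.881%

1.881


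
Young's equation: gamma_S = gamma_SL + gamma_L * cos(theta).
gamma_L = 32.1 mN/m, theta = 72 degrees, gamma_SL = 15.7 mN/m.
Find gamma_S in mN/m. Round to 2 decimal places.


cos(72 deg) = 0.309017
gamma_S = 15.7 + 32.1 * 0.309017
= 25.62 mN/m

25.62


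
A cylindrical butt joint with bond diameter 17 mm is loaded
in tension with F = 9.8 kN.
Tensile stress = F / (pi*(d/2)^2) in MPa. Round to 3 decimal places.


Area = pi * (17/2)^2 = 226.9801 mm^2
Stress = 9.8*1000 / 226.9801
= 43.176 MPa

43.176


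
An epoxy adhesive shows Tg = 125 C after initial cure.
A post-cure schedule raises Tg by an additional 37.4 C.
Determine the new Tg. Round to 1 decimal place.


New Tg = 125 + 37.4
= 162.4 C

162.4


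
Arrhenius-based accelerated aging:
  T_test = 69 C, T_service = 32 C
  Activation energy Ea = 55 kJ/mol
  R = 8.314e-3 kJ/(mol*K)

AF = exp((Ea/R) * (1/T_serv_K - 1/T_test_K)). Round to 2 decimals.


T_test_K = 342.15, T_serv_K = 305.15
AF = exp((55/8.314e-3) * (1/305.15 - 1/342.15))
= 10.43

10.43


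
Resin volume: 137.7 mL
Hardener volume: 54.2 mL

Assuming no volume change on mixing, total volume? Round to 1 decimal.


V_total = 137.7 + 54.2 = 191.9 mL

191.9


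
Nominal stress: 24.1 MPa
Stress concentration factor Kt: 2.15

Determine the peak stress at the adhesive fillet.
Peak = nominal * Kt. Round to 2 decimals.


Peak stress = 24.1 * 2.15
= 51.82 MPa

51.82


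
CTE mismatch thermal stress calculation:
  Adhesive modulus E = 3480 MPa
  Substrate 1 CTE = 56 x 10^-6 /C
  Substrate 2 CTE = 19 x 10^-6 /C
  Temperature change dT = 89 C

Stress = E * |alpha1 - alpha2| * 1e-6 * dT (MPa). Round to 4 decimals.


delta_alpha = |56 - 19| = 37 x 10^-6/C
Stress = 3480 * 37e-6 * 89
= 11.4596 MPa

11.4596


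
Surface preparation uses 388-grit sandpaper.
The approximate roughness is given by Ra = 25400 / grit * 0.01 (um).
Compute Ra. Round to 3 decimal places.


Ra = 25400 / 388 * 0.01
= 254 / 388
= 0.655 um

0.655


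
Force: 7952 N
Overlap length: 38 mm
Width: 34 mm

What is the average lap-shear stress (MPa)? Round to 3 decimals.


Average shear stress = F / (overlap * width)
= 7952 / (38 * 34)
= 6.155 MPa

6.155


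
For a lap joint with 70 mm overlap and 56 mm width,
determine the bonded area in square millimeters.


Area = 70 * 56 = 3920 mm^2

3920


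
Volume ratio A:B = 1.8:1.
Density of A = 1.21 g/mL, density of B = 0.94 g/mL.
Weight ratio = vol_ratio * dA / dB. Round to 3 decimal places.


Wt ratio = 1.8 * 1.21 / 0.94
= 2.317

2.317


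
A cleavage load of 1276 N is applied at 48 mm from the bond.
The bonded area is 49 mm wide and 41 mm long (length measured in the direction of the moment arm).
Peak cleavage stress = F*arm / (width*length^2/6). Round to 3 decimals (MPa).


Moment = 1276 * 48 = 61248 N*mm
Section modulus = 49 * 1681 / 6 = 82369 / 6 mm^3
Stress = 61248 / (82369 / 6) = 367488 / 82369
= 4.461 MPa

4.461


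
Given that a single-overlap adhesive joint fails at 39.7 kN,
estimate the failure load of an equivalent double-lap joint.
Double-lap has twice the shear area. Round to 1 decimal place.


Double-lap factor = 2
Expected load = 39.7 * 2 = 79.4 kN

79.4


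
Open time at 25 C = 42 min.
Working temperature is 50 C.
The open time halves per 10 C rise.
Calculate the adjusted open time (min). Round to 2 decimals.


factor = 2^((50 - 25) / 10) = 5.6569
ot = 42 / 5.6569 = 7.42 min

7.42


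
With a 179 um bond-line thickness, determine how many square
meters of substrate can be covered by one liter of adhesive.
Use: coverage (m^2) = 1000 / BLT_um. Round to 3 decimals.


Coverage = 1000 / 179 = 5.587 m^2

5.587


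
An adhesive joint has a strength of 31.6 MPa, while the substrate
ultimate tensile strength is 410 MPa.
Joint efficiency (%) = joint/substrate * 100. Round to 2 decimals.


Efficiency = 31.6 / 410 * 100
= 7.71%

7.71


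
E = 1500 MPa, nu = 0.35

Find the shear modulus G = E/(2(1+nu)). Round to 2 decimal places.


G = 1500 / (2 * 1.35)
= 555.56 MPa

555.56


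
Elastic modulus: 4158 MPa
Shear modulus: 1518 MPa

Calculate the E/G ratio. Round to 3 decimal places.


E / G = 4158 / 1518 = 2.739

2.739


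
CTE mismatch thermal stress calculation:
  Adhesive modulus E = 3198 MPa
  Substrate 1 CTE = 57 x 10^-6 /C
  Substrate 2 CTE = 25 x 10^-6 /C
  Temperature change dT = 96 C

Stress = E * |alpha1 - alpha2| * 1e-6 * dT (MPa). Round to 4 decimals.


delta_alpha = |57 - 25| = 32 x 10^-6/C
Stress = 3198 * 32e-6 * 96
= 9.8243 MPa

9.8243


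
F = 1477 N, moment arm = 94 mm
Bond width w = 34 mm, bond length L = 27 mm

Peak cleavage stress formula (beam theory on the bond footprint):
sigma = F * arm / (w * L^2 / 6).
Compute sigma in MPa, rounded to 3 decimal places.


sigma = (1477 * 94) / (34 * 729 / 6)
= 138838 * 6 / 24786
= 833028 / 24786
= 33.609 MPa

33.609


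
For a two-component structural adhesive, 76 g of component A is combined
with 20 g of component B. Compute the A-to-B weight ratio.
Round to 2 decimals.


Weight ratio A:B = 76 / 20
= 3.80

3.80


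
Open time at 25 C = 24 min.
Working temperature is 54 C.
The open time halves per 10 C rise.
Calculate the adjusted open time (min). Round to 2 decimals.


factor = 2^((54 - 25) / 10) = 7.4643
ot = 24 / 7.4643 = 3.22 min

3.22


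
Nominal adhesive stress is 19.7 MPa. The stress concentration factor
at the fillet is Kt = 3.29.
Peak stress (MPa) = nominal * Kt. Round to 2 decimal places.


Peak = 19.7 * 3.29 = 64.81 MPa

64.81


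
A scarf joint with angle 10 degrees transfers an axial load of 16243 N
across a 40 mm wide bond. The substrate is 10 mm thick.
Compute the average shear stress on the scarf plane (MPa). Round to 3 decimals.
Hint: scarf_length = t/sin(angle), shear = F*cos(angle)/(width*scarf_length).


scarf_length = 10 / sin(10 deg) = 57.5877 mm
cos(10 deg) = 0.984808
shear stress = 16243 * 0.984808 / (40 * 57.5877)
= 6.944 MPa

6.944


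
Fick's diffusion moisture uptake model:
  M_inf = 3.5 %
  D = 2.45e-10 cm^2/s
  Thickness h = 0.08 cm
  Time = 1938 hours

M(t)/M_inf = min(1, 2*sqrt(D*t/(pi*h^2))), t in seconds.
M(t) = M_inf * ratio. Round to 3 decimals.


t_sec = 1938 * 3600 = 6976800
ratio = 2*sqrt(2.45e-10*6976800/(pi*0.08^2))
= min(1, 0.583145)
= 0.583145
M(t) = 3.5 * 0.583145 = 2.041 %

2.041


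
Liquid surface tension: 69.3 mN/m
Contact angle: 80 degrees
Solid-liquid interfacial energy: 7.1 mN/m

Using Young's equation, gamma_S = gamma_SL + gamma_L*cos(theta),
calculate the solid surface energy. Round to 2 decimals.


gamma_S = 7.1 + 69.3 * cos(80)
= 19.13 mN/m

19.13


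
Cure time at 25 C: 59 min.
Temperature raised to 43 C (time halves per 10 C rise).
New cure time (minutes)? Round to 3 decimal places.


Acceleration factor = 2^(18/10) = 3.4822
New time = 59 / 3.4822 = 16.943 min

16.943


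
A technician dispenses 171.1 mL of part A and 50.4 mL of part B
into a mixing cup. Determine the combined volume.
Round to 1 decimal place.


Combined volume = 171.1 + 50.4
= 221.5 mL

221.5


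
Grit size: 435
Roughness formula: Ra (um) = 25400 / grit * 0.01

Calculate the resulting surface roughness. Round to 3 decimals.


Ra = 25400 / 435 * 0.01
= 0.584 um

0.584


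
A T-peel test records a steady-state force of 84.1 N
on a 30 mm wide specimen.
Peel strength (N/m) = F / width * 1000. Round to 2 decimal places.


Peel strength = 84.1 / 30 * 1000
= 2803.33 N/m

2803.33


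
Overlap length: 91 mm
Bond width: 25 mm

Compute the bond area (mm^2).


Bond area = 91 * 25 = 2275 mm^2

2275


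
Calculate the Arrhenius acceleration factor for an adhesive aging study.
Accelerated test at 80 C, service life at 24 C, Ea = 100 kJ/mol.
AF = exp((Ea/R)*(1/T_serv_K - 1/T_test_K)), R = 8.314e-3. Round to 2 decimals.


T_test = 353.15 K, T_serv = 297.15 K
Ea/R = 100 / 0.008314 = 12027.90
AF = exp(12027.90 * (1/297.15 - 1/353.15))
= 613.17

613.17


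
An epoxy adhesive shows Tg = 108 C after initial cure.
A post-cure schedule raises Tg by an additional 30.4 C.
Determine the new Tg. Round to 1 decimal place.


New Tg = 108 + 30.4
= 138.4 C

138.4


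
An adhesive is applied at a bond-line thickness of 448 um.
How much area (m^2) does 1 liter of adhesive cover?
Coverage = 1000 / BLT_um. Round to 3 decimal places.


Coverage = 1000 / 448 = 2.232 m^2

2.232


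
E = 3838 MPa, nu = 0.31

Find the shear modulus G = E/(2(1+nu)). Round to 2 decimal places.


G = 3838 / (2 * 1.31)
= 1464.89 MPa

1464.89


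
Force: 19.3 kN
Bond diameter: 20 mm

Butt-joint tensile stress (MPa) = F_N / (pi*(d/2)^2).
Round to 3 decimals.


F_N = 19.3 * 1000 = 19300.0 N
A = pi*(10.0)^2 = 314.1593 mm^2
stress = 19300.0 / 314.1593 = 61.434 MPa

61.434


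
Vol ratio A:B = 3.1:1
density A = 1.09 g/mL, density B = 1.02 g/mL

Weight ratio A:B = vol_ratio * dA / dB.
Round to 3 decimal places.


Weight ratio = 3.1 * 1.09 / 1.02
= 3.313

3.313


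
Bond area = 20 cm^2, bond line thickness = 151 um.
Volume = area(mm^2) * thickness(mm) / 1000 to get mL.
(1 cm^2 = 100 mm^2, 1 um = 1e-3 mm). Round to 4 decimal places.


area_mm2 = 20 * 100 = 2000
blt_mm = 151 * 1e-3 = 0.151
vol_mm3 = 2000 * 0.151 = 302.0
vol_mL = 302.0 / 1000 = 0.3020 mL

0.3020


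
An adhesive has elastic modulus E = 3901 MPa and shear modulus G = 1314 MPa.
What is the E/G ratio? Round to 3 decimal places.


E/G = 3901 / 1314 = 2.969

2.969


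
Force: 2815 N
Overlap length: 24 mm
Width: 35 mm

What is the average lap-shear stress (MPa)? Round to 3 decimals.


Average shear stress = F / (overlap * width)
= 2815 / (24 * 35)
= 3.351 MPa

3.351


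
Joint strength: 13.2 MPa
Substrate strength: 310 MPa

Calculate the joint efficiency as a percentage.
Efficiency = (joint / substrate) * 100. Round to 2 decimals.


Efficiency = (13.2 / 310) * 100 = 4.26%

4.26


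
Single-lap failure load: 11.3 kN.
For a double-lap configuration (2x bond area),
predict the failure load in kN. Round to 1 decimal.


Failure load = 11.3 * 2 = 22.6 kN

22.6


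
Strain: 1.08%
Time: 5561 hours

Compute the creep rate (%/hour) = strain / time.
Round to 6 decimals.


Creep rate = 1.08 / 5561
= 0.000194 %/h

0.000194


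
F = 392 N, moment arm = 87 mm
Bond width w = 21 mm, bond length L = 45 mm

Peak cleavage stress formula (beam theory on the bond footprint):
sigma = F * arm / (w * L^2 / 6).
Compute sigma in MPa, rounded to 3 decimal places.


sigma = (392 * 87) / (21 * 2025 / 6)
= 34104 * 6 / 42525
= 204624 / 42525
= 4.812 MPa

4.812


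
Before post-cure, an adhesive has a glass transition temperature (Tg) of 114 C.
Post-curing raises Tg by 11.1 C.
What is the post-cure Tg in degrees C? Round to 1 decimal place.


Tg_post = Tg_base + delta_Tg
= 114 + 11.1
= 125.1 C

125.1


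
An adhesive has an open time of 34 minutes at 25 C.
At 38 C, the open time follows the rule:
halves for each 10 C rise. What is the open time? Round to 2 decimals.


Factor = 2^((38-25)/10) = 2.4623
Open time = 34 / 2.4623 = 13.81 min

13.81


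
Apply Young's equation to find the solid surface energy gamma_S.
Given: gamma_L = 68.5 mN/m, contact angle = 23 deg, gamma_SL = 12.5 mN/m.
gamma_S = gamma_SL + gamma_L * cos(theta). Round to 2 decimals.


theta_rad = 23 * pi/180 = 0.401426
gamma_S = 12.5 + 68.5 * cos(0.401426)
= 75.55 mN/m

75.55


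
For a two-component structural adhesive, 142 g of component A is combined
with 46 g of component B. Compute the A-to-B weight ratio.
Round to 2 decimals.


Weight ratio A:B = 142 / 46
= 3.09

3.09


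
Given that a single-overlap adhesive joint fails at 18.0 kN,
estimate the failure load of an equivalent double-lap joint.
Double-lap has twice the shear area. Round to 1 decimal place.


Double-lap factor = 2
Expected load = 18.0 * 2 = 36.0 kN

36.0


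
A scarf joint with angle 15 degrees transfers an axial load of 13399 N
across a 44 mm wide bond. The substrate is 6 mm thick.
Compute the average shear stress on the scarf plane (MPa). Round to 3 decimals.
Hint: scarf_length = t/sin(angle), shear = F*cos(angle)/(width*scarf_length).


scarf_length = 6 / sin(15 deg) = 23.1822 mm
cos(15 deg) = 0.965926
shear stress = 13399 * 0.965926 / (44 * 23.1822)
= 12.688 MPa

12.688


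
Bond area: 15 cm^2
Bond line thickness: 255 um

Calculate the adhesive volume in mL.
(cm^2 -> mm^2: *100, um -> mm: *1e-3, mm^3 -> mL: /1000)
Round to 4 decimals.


V = 15*100 * 255*1e-3 / 1000
= 0.3825 mL

0.3825


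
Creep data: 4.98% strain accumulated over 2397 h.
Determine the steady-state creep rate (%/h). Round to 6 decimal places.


Rate = 4.98 / 2397 = 0.002078 %/h

0.002078


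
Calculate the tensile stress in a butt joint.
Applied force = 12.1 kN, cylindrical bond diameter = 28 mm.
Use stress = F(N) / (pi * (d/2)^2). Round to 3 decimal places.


A = pi * 14.0^2 = 615.7522 mm^2
sigma = 12100.0 / 615.7522 = 19.651 MPa

19.651


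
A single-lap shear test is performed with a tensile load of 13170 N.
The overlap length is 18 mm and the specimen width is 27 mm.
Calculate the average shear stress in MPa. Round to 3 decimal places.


Shear stress = F / (overlap * width)
= 13170 / (18 * 27)
= 13170 / 486
= 27.099 MPa

27.099


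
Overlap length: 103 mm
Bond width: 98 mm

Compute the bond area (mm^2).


Bond area = 103 * 98 = 10094 mm^2

10094


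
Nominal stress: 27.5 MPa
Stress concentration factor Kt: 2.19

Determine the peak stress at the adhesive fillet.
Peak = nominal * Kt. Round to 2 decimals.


Peak stress = 27.5 * 2.19
= 60.23 MPa

60.23


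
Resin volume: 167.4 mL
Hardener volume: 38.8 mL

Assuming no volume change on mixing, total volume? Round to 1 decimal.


V_total = 167.4 + 38.8 = 206.2 mL

206.2


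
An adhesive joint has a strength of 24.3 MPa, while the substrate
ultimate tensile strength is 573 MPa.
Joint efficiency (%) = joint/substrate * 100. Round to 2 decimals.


Efficiency = 24.3 / 573 * 100
= 4.24%

4.24


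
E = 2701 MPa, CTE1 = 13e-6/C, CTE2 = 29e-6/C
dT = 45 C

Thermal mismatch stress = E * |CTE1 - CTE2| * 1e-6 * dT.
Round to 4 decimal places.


= 2701 * 16e-6 * 45
= 1.9447 MPa

1.9447


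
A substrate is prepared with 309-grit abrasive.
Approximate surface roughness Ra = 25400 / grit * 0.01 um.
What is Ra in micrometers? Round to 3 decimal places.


Ra = 25400 / 309 * 0.01 = 0.822 um

0.822


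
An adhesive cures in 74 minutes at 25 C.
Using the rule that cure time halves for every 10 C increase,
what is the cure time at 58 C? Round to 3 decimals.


Factor = 2^((58 - 25) / 10) = 9.8492
Cure time = 74 / 9.8492
= 7.513 minutes

7.513


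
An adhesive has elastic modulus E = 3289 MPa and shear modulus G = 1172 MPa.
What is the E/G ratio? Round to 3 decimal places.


E/G = 3289 / 1172 = 2.806

2.806


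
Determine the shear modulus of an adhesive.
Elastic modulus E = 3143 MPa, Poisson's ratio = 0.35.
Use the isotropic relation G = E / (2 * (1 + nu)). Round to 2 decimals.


G = 3143 / (2*(1+0.35)) = 3143 / 2.70
= 1164.07 MPa

1164.07


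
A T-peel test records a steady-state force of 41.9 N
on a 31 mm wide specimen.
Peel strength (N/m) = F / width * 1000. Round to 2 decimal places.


Peel strength = 41.9 / 31 * 1000
= 1351.61 N/m

1351.61


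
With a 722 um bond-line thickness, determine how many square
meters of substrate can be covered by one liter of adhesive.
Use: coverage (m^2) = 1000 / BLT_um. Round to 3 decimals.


Coverage = 1000 / 722 = 1.385 m^2

1.385


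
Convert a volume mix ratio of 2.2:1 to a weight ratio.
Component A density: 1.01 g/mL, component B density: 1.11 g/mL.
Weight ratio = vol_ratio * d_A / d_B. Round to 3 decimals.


= 2.2 * 1.01 / 1.11 = 2.002

2.002


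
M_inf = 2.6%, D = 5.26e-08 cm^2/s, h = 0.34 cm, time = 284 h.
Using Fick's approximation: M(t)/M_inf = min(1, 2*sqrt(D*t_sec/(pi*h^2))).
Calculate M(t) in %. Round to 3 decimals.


t = 1022400 s
ratio = min(1, 2*sqrt(5.26e-08*1022400/(pi*0.1156)))
= 0.769625
M(t) = 2.6 * 0.769625 = 2.001%

2.001


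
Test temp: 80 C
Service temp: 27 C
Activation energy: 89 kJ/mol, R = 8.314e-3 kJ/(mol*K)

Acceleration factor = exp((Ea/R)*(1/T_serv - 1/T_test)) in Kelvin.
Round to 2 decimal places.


AF = exp((89/0.008314)*(1/300.15 - 1/353.15))
= 211.14

211.14


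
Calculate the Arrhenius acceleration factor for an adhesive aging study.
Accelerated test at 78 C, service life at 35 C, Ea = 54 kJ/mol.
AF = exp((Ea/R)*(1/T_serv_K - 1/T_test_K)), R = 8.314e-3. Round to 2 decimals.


T_test = 351.15 K, T_serv = 308.15 K
Ea/R = 54 / 0.008314 = 6495.07
AF = exp(6495.07 * (1/308.15 - 1/351.15))
= 13.21

13.21


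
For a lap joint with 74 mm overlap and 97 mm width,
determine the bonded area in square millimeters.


Area = 74 * 97 = 7178 mm^2

7178


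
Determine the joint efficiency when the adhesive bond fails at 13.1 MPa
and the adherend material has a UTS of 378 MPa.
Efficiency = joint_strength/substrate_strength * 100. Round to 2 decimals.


Joint efficiency = 13.1 / 378 * 100
= 3.47%

3.47


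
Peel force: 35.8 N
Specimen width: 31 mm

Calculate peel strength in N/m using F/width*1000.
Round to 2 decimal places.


Peel strength = 35.8 / 31 * 1000 = 1154.84 N/m

1154.84


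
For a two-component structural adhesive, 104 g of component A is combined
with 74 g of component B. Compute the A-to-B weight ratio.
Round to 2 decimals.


Weight ratio A:B = 104 / 74
= 1.41

1.41


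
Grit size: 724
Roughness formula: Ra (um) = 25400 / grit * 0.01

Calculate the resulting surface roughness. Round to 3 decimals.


Ra = 25400 / 724 * 0.01
= 0.351 um

0.351


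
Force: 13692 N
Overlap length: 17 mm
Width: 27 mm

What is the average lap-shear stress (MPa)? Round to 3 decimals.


Average shear stress = F / (overlap * width)
= 13692 / (17 * 27)
= 29.830 MPa

29.830


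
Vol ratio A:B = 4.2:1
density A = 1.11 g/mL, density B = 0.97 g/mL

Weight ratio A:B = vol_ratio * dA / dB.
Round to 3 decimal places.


Weight ratio = 4.2 * 1.11 / 0.97
= 4.806

4.806


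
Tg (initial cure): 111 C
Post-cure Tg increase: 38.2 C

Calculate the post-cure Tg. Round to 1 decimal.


Post-cure Tg = 111 + 38.2 = 149.2 C

149.2


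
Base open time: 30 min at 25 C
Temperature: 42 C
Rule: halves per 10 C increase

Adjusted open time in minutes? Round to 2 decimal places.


Acceleration = 2^((42-25)/10) = 3.2490
Open time = 30 / 3.2490 = 9.23 min

9.23


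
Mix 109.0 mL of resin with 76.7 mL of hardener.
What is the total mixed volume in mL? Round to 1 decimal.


Total = 109.0 + 76.7 = 185.7 mL

185.7


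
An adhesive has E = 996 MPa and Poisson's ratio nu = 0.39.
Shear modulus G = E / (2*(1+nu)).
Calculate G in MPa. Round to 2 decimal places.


G = 996 / (2*(1+0.39))
= 996 / 2.78
= 358.27 MPa

358.27
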